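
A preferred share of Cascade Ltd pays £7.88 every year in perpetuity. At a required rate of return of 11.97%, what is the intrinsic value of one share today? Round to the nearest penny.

£65.83

Zero-growth DDM (perpetuity): P₀ = D/r = 7.88 / 0.1197 = 65.8312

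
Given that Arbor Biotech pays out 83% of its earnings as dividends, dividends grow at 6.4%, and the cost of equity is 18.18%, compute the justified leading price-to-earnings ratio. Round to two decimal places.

Justified leading P/E = b/(r−g) = 0.83/(0.1818−0.064) = 7.0458

7.05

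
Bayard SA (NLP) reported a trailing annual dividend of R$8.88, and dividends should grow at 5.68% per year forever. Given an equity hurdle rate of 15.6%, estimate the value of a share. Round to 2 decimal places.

R$94.60

Gordon growth model: P₀ = D₁/(r − g). D₁ = 8.88 × (1 + 0.0568) = 9.3844.
P₀ = 9.3844 / (0.156 − 0.0568) = 9.3844 / 0.0992 = 94.6006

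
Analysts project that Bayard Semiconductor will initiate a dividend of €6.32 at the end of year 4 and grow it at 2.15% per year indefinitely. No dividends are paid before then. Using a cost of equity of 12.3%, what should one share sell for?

€43.97

Deferred-dividend DDM. At t=3 the remaining stream is a growing perpetuity with first payment D_4 = 6.32.
V_3 = D_4/(r−g) = 6.32/(0.123−0.0215) = 62.2660
P₀ = V_3/(1+r)^3 = 62.2660/(1+0.123)^3 = 43.9655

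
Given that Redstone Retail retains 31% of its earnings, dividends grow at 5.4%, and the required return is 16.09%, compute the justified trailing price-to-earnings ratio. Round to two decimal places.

Payout ratio b = 1 − 0.31 = 0.69.
Justified trailing P/E = b(1+g)/(r−g) = 0.69×(1+0.054)/(0.1609−0.054) = 6.8032

6.80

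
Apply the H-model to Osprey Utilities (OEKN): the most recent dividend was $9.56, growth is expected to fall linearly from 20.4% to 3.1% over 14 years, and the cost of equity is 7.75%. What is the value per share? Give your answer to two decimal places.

H-model: P₀ = D₀[(1+g_L) + H(g_S−g_L)]/(r−g_L), with H = 14/2 = 7.
P₀ = 9.56 × [(1+0.031) + 7×(0.204−0.031)] / (0.0775−0.031)
   = 9.56 × 2.2420 / 0.0465 = 460.9359

$460.94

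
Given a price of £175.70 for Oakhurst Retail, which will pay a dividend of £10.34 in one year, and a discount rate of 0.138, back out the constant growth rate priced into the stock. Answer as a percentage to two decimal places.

7.91%

From P₀ = D₁/(r − g), the implied growth is g = r − D₁/P₀.
g = 0.138 − 10.34/175.70 = 0.138 − 0.05885 = 0.07915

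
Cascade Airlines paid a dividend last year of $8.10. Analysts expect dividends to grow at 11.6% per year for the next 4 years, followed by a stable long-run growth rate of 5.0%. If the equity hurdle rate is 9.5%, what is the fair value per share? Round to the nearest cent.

Two-stage DDM. Project D₁…D_4 at 0.116, terminal growth 0.05, discount at r = 0.095.
D_1 = 9.0396
D_2 = 10.0882
D_3 = 11.2584
D_4 = 12.5644
Terminal value at t=4: TV = D_5/(r−g) = 13.1926/(0.095−0.05) = 293.1694
P₀ = 9.0396/(1+0.095)^1 + 10.0882/(1+0.095)^2 + 11.2584/(1+0.095)^3 + 12.5644/(1+0.095)^4 + 293.1694/(1+0.095)^4 = 237.9046

$237.90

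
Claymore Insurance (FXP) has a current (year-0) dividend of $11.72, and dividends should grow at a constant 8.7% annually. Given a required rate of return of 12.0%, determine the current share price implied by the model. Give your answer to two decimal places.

Gordon growth model: P₀ = D₁/(r − g). D₁ = 11.72 × (1 + 0.087) = 12.7396.
P₀ = 12.7396 / (0.12 − 0.087) = 12.7396 / 0.033 = 386.0497

$386.05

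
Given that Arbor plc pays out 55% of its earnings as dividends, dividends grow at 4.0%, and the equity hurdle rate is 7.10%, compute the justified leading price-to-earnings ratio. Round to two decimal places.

Justified leading P/E = b/(r−g) = 0.55/(0.071−0.04) = 17.7419

17.74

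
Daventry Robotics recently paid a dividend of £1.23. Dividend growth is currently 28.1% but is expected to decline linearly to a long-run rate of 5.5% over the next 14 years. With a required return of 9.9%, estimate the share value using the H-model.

H-model: P₀ = D₀[(1+g_L) + H(g_S−g_L)]/(r−g_L), with H = 14/2 = 7.
P₀ = 1.23 × [(1+0.055) + 7×(0.281−0.055)] / (0.099−0.055)
   = 1.23 × 2.6370 / 0.044 = 73.7161

£73.72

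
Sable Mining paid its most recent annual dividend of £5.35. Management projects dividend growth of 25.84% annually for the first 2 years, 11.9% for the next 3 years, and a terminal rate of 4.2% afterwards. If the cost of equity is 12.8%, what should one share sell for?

£111.05

Three-stage DDM. Project D₁…D_5; terminal Gordon value at t=5 with g = 0.042; discount at r = 0.128.
D_1 = 6.7324
D_2 = 8.4721
D_3 = 9.4803
D_4 = 10.6084
D_5 = 11.8708
TV_5 = 12.3694/(0.128−0.042) = 143.8304
P₀ = Σ Dₜ/(1+r)ᵗ + TV_5/(1+r)^5 = 111.0451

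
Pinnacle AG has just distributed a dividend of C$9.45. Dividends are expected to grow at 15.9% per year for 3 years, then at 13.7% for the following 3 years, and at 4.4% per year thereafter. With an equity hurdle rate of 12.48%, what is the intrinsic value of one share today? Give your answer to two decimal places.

C$199.78

Three-stage DDM. Project D₁…D_6; terminal Gordon value at t=6 with g = 0.044; discount at r = 0.1248.
D_1 = 10.9525
D_2 = 12.6940
D_3 = 14.7124
D_4 = 16.7279
D_5 = 19.0197
D_6 = 21.6254
TV_6 = 22.5769/(0.1248−0.044) = 279.4169
P₀ = Σ Dₜ/(1+r)ᵗ + TV_6/(1+r)^6 = 199.7774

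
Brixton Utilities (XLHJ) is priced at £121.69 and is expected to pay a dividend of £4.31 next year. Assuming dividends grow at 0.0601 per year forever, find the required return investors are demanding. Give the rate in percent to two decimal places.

9.55%

Rearranging the constant-growth DDM: r = D₁/P₀ + g.
r = 4.3100 / 121.69 + 0.0601 = 0.03542 + 0.0601 = 0.09552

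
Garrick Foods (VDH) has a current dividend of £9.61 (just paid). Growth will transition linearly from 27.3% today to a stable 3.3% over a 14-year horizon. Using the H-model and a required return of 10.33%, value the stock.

H-model: P₀ = D₀[(1+g_L) + H(g_S−g_L)]/(r−g_L), with H = 14/2 = 7.
P₀ = 9.61 × [(1+0.033) + 7×(0.273−0.033)] / (0.1033−0.033)
   = 9.61 × 2.7130 / 0.0703 = 370.8667

£370.87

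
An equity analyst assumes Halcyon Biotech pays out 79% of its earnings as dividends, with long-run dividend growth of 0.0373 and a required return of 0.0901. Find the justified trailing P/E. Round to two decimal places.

15.52

Justified trailing P/E = b(1+g)/(r−g) = 0.79×(1+0.0373)/(0.0901−0.0373) = 15.5202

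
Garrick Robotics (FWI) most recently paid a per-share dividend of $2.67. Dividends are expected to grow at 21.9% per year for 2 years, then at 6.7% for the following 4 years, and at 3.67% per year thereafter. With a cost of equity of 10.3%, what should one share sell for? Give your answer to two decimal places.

Three-stage DDM. Project D₁…D_6; terminal Gordon value at t=6 with g = 0.0367; discount at r = 0.103.
D_1 = 3.2547
D_2 = 3.9675
D_3 = 4.2333
D_4 = 4.5170
D_5 = 4.8196
D_6 = 5.1425
TV_6 = 5.3313/(0.103−0.0367) = 80.4111
P₀ = Σ Dₜ/(1+r)ᵗ + TV_6/(1+r)^6 = 62.8805

$62.88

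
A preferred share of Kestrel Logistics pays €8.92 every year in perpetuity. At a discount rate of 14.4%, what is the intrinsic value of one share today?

€61.94

Zero-growth DDM (perpetuity): P₀ = D/r = 8.92 / 0.144 = 61.9444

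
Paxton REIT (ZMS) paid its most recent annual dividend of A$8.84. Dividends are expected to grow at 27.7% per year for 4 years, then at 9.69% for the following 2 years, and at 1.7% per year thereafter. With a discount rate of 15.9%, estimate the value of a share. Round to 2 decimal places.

A$152.90

Three-stage DDM. Project D₁…D_6; terminal Gordon value at t=6 with g = 0.017; discount at r = 0.159.
D_1 = 11.2887
D_2 = 14.4156
D_3 = 18.4088
D_4 = 23.5080
D_5 = 25.7859
D_6 = 28.2846
TV_6 = 28.7654/(0.159−0.017) = 202.5735
P₀ = Σ Dₜ/(1+r)ᵗ + TV_6/(1+r)^6 = 152.8997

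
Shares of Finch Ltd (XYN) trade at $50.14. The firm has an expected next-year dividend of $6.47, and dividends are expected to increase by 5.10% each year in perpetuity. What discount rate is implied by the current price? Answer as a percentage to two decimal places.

18.00%

Rearranging the constant-growth DDM: r = D₁/P₀ + g.
r = 6.4700 / 50.14 + 0.051 = 0.12904 + 0.051 = 0.18004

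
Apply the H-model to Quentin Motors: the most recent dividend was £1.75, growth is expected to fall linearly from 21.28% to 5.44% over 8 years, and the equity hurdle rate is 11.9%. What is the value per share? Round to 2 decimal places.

H-model: P₀ = D₀[(1+g_L) + H(g_S−g_L)]/(r−g_L), with H = 8/2 = 4.
P₀ = 1.75 × [(1+0.0544) + 4×(0.2128−0.0544)] / (0.119−0.0544)
   = 1.75 × 1.6880 / 0.0646 = 45.7276

£45.73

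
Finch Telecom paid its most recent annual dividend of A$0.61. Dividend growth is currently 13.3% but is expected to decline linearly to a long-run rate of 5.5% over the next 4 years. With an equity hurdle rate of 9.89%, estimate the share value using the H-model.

A$16.83

H-model: P₀ = D₀[(1+g_L) + H(g_S−g_L)]/(r−g_L), with H = 4/2 = 2.
P₀ = 0.61 × [(1+0.055) + 2×(0.133−0.055)] / (0.0989−0.055)
   = 0.61 × 1.2110 / 0.0439 = 16.8271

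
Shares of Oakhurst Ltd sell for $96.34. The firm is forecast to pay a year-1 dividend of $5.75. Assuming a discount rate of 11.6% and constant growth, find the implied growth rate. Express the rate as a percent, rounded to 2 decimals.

From P₀ = D₁/(r − g), the implied growth is g = r − D₁/P₀.
g = 0.116 − 5.75/96.34 = 0.116 − 0.05968 = 0.05632

5.63%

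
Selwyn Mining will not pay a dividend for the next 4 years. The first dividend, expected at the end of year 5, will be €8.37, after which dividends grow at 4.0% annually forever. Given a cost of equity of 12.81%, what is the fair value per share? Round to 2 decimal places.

Deferred-dividend DDM. At t=4 the remaining stream is a growing perpetuity with first payment D_5 = 8.37.
V_4 = D_5/(r−g) = 8.37/(0.1281−0.04) = 95.0057
P₀ = V_4/(1+r)^4 = 95.0057/(1+0.1281)^4 = 58.6623

€58.66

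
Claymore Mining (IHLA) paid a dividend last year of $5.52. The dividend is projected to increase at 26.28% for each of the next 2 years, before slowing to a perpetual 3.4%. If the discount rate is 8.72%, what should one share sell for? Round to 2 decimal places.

Two-stage DDM. Project D₁…D_2 at 0.2628, terminal growth 0.034, discount at r = 0.0872.
D_1 = 6.9707
D_2 = 8.8025
Terminal value at t=2: TV = D_3/(r−g) = 9.1018/(0.0872−0.034) = 171.0870
P₀ = 6.9707/(1+0.0872)^1 + 8.8025/(1+0.0872)^2 + 171.0870/(1+0.0872)^2 = 158.6019

$158.60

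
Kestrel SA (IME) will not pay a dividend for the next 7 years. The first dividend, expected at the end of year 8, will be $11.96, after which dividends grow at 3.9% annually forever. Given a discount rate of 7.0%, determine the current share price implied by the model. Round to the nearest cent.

Deferred-dividend DDM. At t=7 the remaining stream is a growing perpetuity with first payment D_8 = 11.96.
V_7 = D_8/(r−g) = 11.96/(0.07−0.039) = 385.8065
P₀ = V_7/(1+r)^7 = 385.8065/(1+0.07)^7 = 240.2609

$240.26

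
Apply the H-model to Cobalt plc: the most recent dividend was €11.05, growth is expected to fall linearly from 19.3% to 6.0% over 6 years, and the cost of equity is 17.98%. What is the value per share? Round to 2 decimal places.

H-model: P₀ = D₀[(1+g_L) + H(g_S−g_L)]/(r−g_L), with H = 6/2 = 3.
P₀ = 11.05 × [(1+0.06) + 3×(0.193−0.06)] / (0.1798−0.06)
   = 11.05 × 1.4590 / 0.1198 = 134.5739

€134.57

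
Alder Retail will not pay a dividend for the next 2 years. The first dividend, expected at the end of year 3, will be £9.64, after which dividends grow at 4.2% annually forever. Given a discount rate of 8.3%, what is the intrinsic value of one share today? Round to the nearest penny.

£200.46

Deferred-dividend DDM. At t=2 the remaining stream is a growing perpetuity with first payment D_3 = 9.64.
V_2 = D_3/(r−g) = 9.64/(0.083−0.042) = 235.1220
P₀ = V_2/(1+r)^2 = 235.1220/(1+0.083)^2 = 200.4639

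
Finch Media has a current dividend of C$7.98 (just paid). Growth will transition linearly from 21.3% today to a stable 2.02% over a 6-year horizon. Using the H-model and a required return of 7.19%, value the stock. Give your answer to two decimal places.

H-model: P₀ = D₀[(1+g_L) + H(g_S−g_L)]/(r−g_L), with H = 6/2 = 3.
P₀ = 7.98 × [(1+0.0202) + 3×(0.213−0.0202)] / (0.0719−0.0202)
   = 7.98 × 1.5986 / 0.0517 = 246.7472

C$246.75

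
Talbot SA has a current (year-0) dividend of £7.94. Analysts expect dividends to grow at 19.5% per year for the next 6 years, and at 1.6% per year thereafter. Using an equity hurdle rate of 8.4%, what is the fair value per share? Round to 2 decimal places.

Two-stage DDM. Project D₁…D_6 at 0.195, terminal growth 0.016, discount at r = 0.084.
D_1 = 9.4883
D_2 = 11.3385
D_3 = 13.5495
D_4 = 16.1917
D_5 = 19.3491
D_6 = 23.1221
Terminal value at t=6: TV = D_7/(r−g) = 23.4921/(0.084−0.016) = 345.4719
P₀ = 9.4883/(1+0.084)^1 + 11.3385/(1+0.084)^2 + 13.5495/(1+0.084)^3 + 16.1917/(1+0.084)^4 + 19.3491/(1+0.084)^5 + 23.1221/(1+0.084)^6 + 345.4719/(1+0.084)^6 = 280.8753

£280.88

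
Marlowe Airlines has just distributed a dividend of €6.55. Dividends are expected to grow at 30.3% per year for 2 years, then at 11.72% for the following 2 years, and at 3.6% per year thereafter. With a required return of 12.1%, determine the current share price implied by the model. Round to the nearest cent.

€141.20

Three-stage DDM. Project D₁…D_4; terminal Gordon value at t=4 with g = 0.036; discount at r = 0.121.
D_1 = 8.5346
D_2 = 11.1206
D_3 = 12.4240
D_4 = 13.8801
TV_4 = 14.3798/(0.121−0.036) = 169.1737
P₀ = Σ Dₜ/(1+r)ᵗ + TV_4/(1+r)^4 = 141.2019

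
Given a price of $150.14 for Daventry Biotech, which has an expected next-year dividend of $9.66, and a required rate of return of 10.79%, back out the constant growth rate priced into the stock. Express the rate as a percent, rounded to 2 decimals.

4.36%

From P₀ = D₁/(r − g), the implied growth is g = r − D₁/P₀.
g = 0.1079 − 9.66/150.14 = 0.1079 − 0.06434 = 0.04356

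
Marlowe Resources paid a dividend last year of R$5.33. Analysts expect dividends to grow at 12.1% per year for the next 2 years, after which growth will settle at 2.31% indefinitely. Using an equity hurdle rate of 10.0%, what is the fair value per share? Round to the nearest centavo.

R$84.61

Two-stage DDM. Project D₁…D_2 at 0.121, terminal growth 0.0231, discount at r = 0.1.
D_1 = 5.9749
D_2 = 6.6979
Terminal value at t=2: TV = D_3/(r−g) = 6.8526/(0.1−0.0231) = 89.1108
P₀ = 5.9749/(1+0.1)^1 + 6.6979/(1+0.1)^2 + 89.1108/(1+0.1)^2 = 84.6125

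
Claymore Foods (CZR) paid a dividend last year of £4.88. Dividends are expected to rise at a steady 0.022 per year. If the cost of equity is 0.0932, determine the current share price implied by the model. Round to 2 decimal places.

£70.05

Gordon growth model: P₀ = D₁/(r − g). D₁ = 4.88 × (1 + 0.022) = 4.9874.
P₀ = 4.9874 / (0.0932 − 0.022) = 4.9874 / 0.0712 = 70.0472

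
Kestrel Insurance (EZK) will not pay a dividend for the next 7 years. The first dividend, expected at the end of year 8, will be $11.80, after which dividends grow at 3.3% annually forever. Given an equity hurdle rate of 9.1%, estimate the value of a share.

$110.58

Deferred-dividend DDM. At t=7 the remaining stream is a growing perpetuity with first payment D_8 = 11.80.
V_7 = D_8/(r−g) = 11.80/(0.091−0.033) = 203.4483
P₀ = V_7/(1+r)^7 = 203.4483/(1+0.091)^7 = 110.5811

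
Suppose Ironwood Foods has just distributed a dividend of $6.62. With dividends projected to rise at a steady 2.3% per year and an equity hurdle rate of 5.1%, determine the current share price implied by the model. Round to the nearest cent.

Gordon growth model: P₀ = D₁/(r − g). D₁ = 6.62 × (1 + 0.023) = 6.7723.
P₀ = 6.7723 / (0.051 − 0.023) = 6.7723 / 0.028 = 241.8664

$241.87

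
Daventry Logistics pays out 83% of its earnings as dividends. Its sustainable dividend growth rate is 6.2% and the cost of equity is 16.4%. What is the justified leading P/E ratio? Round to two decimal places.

Justified leading P/E = b/(r−g) = 0.83/(0.164−0.062) = 8.1373

8.14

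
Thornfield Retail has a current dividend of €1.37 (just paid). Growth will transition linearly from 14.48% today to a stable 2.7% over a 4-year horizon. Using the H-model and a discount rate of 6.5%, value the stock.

H-model: P₀ = D₀[(1+g_L) + H(g_S−g_L)]/(r−g_L), with H = 4/2 = 2.
P₀ = 1.37 × [(1+0.027) + 2×(0.1448−0.027)] / (0.065−0.027)
   = 1.37 × 1.2626 / 0.038 = 45.5201

€45.52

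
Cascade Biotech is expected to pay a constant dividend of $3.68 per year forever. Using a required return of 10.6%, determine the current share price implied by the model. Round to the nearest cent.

Zero-growth DDM (perpetuity): P₀ = D/r = 3.68 / 0.106 = 34.7170

$34.72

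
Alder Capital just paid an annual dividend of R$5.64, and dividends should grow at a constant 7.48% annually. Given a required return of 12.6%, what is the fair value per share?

R$118.40

Gordon growth model: P₀ = D₁/(r − g). D₁ = 5.64 × (1 + 0.0748) = 6.0619.
P₀ = 6.0619 / (0.126 − 0.0748) = 6.0619 / 0.0512 = 118.3959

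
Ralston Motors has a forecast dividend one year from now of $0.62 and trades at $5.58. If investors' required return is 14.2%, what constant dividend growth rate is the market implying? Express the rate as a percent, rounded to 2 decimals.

3.09%

From P₀ = D₁/(r − g), the implied growth is g = r − D₁/P₀.
g = 0.142 − 0.62/5.58 = 0.142 − 0.11111 = 0.03089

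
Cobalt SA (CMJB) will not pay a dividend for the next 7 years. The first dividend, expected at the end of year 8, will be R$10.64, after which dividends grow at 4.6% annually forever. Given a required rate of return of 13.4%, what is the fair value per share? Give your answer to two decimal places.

R$50.14

Deferred-dividend DDM. At t=7 the remaining stream is a growing perpetuity with first payment D_8 = 10.64.
V_7 = D_8/(r−g) = 10.64/(0.134−0.046) = 120.9091
P₀ = V_7/(1+r)^7 = 120.9091/(1+0.134)^7 = 50.1381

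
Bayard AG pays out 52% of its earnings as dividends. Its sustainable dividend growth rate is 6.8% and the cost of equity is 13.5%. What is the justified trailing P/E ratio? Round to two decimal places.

8.29

Justified trailing P/E = b(1+g)/(r−g) = 0.52×(1+0.068)/(0.135−0.068) = 8.2890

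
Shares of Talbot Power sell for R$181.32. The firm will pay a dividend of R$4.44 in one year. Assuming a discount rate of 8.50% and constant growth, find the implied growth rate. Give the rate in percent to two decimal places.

From P₀ = D₁/(r − g), the implied growth is g = r − D₁/P₀.
g = 0.085 − 4.44/181.32 = 0.085 − 0.02449 = 0.06051

6.05%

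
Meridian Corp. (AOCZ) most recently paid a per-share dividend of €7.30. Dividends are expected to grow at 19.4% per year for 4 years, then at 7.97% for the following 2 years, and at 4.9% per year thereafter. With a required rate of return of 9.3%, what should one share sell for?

€298.86

Three-stage DDM. Project D₁…D_6; terminal Gordon value at t=6 with g = 0.049; discount at r = 0.093.
D_1 = 8.7162
D_2 = 10.4071
D_3 = 12.4261
D_4 = 14.8368
D_5 = 16.0193
D_6 = 17.2960
TV_6 = 18.1435/(0.093−0.049) = 412.3530
P₀ = Σ Dₜ/(1+r)ᵗ + TV_6/(1+r)^6 = 298.8632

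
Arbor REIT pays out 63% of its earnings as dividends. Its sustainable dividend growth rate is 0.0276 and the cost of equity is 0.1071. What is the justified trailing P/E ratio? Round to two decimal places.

8.14

Justified trailing P/E = b(1+g)/(r−g) = 0.63×(1+0.0276)/(0.1071−0.0276) = 8.1432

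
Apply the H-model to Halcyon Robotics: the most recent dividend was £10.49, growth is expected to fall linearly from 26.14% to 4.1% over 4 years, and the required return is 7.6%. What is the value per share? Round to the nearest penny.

£444.12

H-model: P₀ = D₀[(1+g_L) + H(g_S−g_L)]/(r−g_L), with H = 4/2 = 2.
P₀ = 10.49 × [(1+0.041) + 2×(0.2614−0.041)] / (0.076−0.041)
   = 10.49 × 1.4818 / 0.035 = 444.1166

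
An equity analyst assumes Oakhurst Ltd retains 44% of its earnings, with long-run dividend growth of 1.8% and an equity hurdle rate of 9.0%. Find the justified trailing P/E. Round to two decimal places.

7.92

Payout ratio b = 1 − 0.44 = 0.56.
Justified trailing P/E = b(1+g)/(r−g) = 0.56×(1+0.018)/(0.09−0.018) = 7.9178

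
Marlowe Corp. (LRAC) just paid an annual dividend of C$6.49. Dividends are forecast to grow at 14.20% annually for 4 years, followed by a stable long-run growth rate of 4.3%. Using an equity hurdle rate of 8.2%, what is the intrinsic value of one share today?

C$245.15

Two-stage DDM. Project D₁…D_4 at 0.142, terminal growth 0.043, discount at r = 0.082.
D_1 = 7.4116
D_2 = 8.4640
D_3 = 9.6659
D_4 = 11.0385
Terminal value at t=4: TV = D_5/(r−g) = 11.5131/(0.082−0.043) = 295.2085
P₀ = 7.4116/(1+0.082)^1 + 8.4640/(1+0.082)^2 + 9.6659/(1+0.082)^3 + 11.0385/(1+0.082)^4 + 295.2085/(1+0.082)^4 = 245.1512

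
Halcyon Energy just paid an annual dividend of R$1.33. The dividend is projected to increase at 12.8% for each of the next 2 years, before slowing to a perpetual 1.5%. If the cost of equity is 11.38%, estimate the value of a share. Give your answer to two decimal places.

R$16.73

Two-stage DDM. Project D₁…D_2 at 0.128, terminal growth 0.015, discount at r = 0.1138.
D_1 = 1.5002
D_2 = 1.6923
Terminal value at t=2: TV = D_3/(r−g) = 1.7177/(0.1138−0.015) = 17.3852
P₀ = 1.5002/(1+0.1138)^1 + 1.6923/(1+0.1138)^2 + 17.3852/(1+0.1138)^2 = 16.7252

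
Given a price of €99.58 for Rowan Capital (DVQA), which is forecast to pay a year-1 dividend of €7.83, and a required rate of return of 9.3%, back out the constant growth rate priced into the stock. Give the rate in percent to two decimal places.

From P₀ = D₁/(r − g), the implied growth is g = r − D₁/P₀.
g = 0.093 − 7.83/99.58 = 0.093 − 0.07863 = 0.01437

1.44%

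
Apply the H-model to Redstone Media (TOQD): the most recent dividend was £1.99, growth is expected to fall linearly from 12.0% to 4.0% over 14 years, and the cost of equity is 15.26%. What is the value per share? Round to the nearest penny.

£28.28

H-model: P₀ = D₀[(1+g_L) + H(g_S−g_L)]/(r−g_L), with H = 14/2 = 7.
P₀ = 1.99 × [(1+0.04) + 7×(0.12−0.04)] / (0.1526−0.04)
   = 1.99 × 1.6000 / 0.1126 = 28.2771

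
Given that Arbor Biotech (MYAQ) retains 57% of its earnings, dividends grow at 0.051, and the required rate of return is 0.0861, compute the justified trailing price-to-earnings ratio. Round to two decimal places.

12.88

Payout ratio b = 1 − 0.57 = 0.43.
Justified trailing P/E = b(1+g)/(r−g) = 0.43×(1+0.051)/(0.0861−0.051) = 12.8755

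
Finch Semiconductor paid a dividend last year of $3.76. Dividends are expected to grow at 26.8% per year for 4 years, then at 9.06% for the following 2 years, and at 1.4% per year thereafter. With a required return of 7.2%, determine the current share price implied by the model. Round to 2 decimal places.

$171.58

Three-stage DDM. Project D₁…D_6; terminal Gordon value at t=6 with g = 0.014; discount at r = 0.072.
D_1 = 4.7677
D_2 = 6.0454
D_3 = 7.6656
D_4 = 9.7200
D_5 = 10.6006
D_6 = 11.5610
TV_6 = 11.7229/(0.072−0.014) = 202.1184
P₀ = Σ Dₜ/(1+r)ᵗ + TV_6/(1+r)^6 = 171.5757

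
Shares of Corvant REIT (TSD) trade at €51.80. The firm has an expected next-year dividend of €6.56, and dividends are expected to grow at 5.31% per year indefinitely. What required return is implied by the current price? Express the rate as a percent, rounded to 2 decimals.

17.97%

Rearranging the constant-growth DDM: r = D₁/P₀ + g.
r = 6.5600 / 51.80 + 0.0531 = 0.12664 + 0.0531 = 0.17974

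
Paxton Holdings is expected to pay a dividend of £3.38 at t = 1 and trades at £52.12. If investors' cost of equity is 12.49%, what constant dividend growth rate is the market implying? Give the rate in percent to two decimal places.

From P₀ = D₁/(r − g), the implied growth is g = r − D₁/P₀.
g = 0.1249 − 3.38/52.12 = 0.1249 − 0.06485 = 0.06005

6.00%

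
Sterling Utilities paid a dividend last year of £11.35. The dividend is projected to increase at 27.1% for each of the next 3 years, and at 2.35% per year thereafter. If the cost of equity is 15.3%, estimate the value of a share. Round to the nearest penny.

£161.67

Two-stage DDM. Project D₁…D_3 at 0.271, terminal growth 0.0235, discount at r = 0.153.
D_1 = 14.4258
D_2 = 18.3353
D_3 = 23.3041
Terminal value at t=3: TV = D_4/(r−g) = 23.8518/(0.153−0.0235) = 184.1834
P₀ = 14.4258/(1+0.153)^1 + 18.3353/(1+0.153)^2 + 23.3041/(1+0.153)^3 + 184.1834/(1+0.153)^3 = 161.6679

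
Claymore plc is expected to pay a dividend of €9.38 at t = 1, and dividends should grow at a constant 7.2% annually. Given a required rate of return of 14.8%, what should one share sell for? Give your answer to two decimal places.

€123.42

Gordon growth model: P₀ = D₁/(r − g), with D₁ = 9.38 given directly.
P₀ = 9.3800 / (0.148 − 0.072) = 9.3800 / 0.076 = 123.4211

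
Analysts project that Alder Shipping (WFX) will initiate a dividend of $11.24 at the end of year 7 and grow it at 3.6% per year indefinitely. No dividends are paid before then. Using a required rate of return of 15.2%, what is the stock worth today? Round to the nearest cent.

$41.46

Deferred-dividend DDM. At t=6 the remaining stream is a growing perpetuity with first payment D_7 = 11.24.
V_6 = D_7/(r−g) = 11.24/(0.152−0.036) = 96.8966
P₀ = V_6/(1+r)^6 = 96.8966/(1+0.152)^6 = 41.4566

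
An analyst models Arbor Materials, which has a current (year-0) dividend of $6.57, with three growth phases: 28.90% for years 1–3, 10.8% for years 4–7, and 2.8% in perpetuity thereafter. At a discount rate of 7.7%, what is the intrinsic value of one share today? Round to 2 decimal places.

$341.64

Three-stage DDM. Project D₁…D_7; terminal Gordon value at t=7 with g = 0.028; discount at r = 0.077.
D_1 = 8.4687
D_2 = 10.9162
D_3 = 14.0710
D_4 = 15.5906
D_5 = 17.2744
D_6 = 19.1401
D_7 = 21.2072
TV_7 = 21.8010/(0.077−0.028) = 444.9182
P₀ = Σ Dₜ/(1+r)ᵗ + TV_7/(1+r)^7 = 341.6390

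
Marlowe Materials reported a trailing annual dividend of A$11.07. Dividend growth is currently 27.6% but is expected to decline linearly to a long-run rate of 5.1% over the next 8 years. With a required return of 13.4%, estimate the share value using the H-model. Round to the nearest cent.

A$260.21

H-model: P₀ = D₀[(1+g_L) + H(g_S−g_L)]/(r−g_L), with H = 8/2 = 4.
P₀ = 11.07 × [(1+0.051) + 4×(0.276−0.051)] / (0.134−0.051)
   = 11.07 × 1.9510 / 0.083 = 260.2117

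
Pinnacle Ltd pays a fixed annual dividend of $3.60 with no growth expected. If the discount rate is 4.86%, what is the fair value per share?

$74.07

Zero-growth DDM (perpetuity): P₀ = D/r = 3.60 / 0.0486 = 74.0741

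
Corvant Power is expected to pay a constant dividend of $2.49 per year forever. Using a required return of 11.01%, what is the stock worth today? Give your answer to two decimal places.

Zero-growth DDM (perpetuity): P₀ = D/r = 2.49 / 0.1101 = 22.6158

$22.62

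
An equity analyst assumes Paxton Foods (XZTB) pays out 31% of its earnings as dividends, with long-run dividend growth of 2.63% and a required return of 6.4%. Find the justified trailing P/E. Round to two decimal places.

8.44

Justified trailing P/E = b(1+g)/(r−g) = 0.31×(1+0.0263)/(0.064−0.0263) = 8.4391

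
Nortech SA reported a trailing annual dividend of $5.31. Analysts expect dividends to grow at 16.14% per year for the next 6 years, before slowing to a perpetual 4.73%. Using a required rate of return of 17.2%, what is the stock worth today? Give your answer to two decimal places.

Two-stage DDM. Project D₁…D_6 at 0.1614, terminal growth 0.0473, discount at r = 0.172.
D_1 = 6.1670
D_2 = 7.1624
D_3 = 8.3184
D_4 = 9.6610
D_5 = 11.2203
D_6 = 13.0312
Terminal value at t=6: TV = D_7/(r−g) = 13.6476/(0.172−0.0473) = 109.4435
P₀ = 6.1670/(1+0.172)^1 + 7.1624/(1+0.172)^2 + 8.3184/(1+0.172)^3 + 9.6610/(1+0.172)^4 + 11.2203/(1+0.172)^5 + 13.0312/(1+0.172)^6 + 109.4435/(1+0.172)^6 = 73.0969

$73.10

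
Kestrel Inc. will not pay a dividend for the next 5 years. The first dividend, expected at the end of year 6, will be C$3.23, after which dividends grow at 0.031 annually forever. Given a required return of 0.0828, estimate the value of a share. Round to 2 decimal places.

Deferred-dividend DDM. At t=5 the remaining stream is a growing perpetuity with first payment D_6 = 3.23.
V_5 = D_6/(r−g) = 3.23/(0.0828−0.031) = 62.3552
P₀ = V_5/(1+r)^5 = 62.3552/(1+0.0828)^5 = 41.8920

C$41.89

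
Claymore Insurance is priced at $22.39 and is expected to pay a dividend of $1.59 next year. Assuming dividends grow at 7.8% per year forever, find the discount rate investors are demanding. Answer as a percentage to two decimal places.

14.90%

Rearranging the constant-growth DDM: r = D₁/P₀ + g.
r = 1.5900 / 22.39 + 0.078 = 0.07101 + 0.078 = 0.14901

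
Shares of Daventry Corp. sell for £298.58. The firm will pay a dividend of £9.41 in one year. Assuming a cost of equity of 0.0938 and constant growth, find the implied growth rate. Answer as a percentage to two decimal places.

From P₀ = D₁/(r − g), the implied growth is g = r − D₁/P₀.
g = 0.0938 − 9.41/298.58 = 0.0938 − 0.03152 = 0.06228

6.23%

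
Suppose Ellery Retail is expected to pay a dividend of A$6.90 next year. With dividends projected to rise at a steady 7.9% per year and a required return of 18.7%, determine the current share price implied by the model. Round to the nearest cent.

Gordon growth model: P₀ = D₁/(r − g), with D₁ = 6.90 given directly.
P₀ = 6.9000 / (0.187 − 0.079) = 6.9000 / 0.108 = 63.8889

A$63.89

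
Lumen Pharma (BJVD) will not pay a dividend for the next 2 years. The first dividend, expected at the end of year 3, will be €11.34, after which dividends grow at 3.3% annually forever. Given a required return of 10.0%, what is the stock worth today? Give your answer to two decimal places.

Deferred-dividend DDM. At t=2 the remaining stream is a growing perpetuity with first payment D_3 = 11.34.
V_2 = D_3/(r−g) = 11.34/(0.1−0.033) = 169.2537
P₀ = V_2/(1+r)^2 = 169.2537/(1+0.1)^2 = 139.8791

€139.88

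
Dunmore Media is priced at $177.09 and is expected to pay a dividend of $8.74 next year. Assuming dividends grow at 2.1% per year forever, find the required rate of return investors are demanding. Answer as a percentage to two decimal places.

Rearranging the constant-growth DDM: r = D₁/P₀ + g.
r = 8.7400 / 177.09 + 0.021 = 0.04935 + 0.021 = 0.07035

7.04%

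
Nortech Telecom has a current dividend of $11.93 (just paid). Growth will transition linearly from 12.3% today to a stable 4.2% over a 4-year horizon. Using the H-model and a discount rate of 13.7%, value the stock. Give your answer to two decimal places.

H-model: P₀ = D₀[(1+g_L) + H(g_S−g_L)]/(r−g_L), with H = 4/2 = 2.
P₀ = 11.93 × [(1+0.042) + 2×(0.123−0.042)] / (0.137−0.042)
   = 11.93 × 1.2040 / 0.095 = 151.1971

$151.20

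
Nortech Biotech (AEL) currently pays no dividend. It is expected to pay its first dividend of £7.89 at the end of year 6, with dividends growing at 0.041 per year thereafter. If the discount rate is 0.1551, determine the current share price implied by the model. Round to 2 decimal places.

£33.63

Deferred-dividend DDM. At t=5 the remaining stream is a growing perpetuity with first payment D_6 = 7.89.
V_5 = D_6/(r−g) = 7.89/(0.1551−0.041) = 69.1499
P₀ = V_5/(1+r)^5 = 69.1499/(1+0.1551)^5 = 33.6274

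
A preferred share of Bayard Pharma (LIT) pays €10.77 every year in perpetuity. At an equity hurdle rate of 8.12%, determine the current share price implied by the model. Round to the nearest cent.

€132.64

Zero-growth DDM (perpetuity): P₀ = D/r = 10.77 / 0.0812 = 132.6355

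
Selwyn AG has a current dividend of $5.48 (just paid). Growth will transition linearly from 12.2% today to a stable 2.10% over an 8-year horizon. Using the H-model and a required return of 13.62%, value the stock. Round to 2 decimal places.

$67.79

H-model: P₀ = D₀[(1+g_L) + H(g_S−g_L)]/(r−g_L), with H = 8/2 = 4.
P₀ = 5.48 × [(1+0.021) + 4×(0.122−0.021)] / (0.1362−0.021)
   = 5.48 × 1.4250 / 0.1152 = 67.7865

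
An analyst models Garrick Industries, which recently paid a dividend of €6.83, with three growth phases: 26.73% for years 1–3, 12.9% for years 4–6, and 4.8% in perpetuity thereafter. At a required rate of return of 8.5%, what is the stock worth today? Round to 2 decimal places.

Three-stage DDM. Project D₁…D_6; terminal Gordon value at t=6 with g = 0.048; discount at r = 0.085.
D_1 = 8.6557
D_2 = 10.9693
D_3 = 13.9014
D_4 = 15.6947
D_5 = 17.7193
D_6 = 20.0051
TV_6 = 20.9653/(0.085−0.048) = 566.6311
P₀ = Σ Dₜ/(1+r)ᵗ + TV_6/(1+r)^6 = 410.8638

€410.86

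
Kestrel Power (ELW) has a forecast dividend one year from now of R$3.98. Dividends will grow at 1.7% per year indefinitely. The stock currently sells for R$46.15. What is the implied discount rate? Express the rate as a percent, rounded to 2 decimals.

10.32%

Rearranging the constant-growth DDM: r = D₁/P₀ + g.
r = 3.9800 / 46.15 + 0.017 = 0.08624 + 0.017 = 0.10324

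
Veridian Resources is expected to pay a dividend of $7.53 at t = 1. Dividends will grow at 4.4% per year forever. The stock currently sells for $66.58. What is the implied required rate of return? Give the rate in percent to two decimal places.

Rearranging the constant-growth DDM: r = D₁/P₀ + g.
r = 7.5300 / 66.58 + 0.044 = 0.11310 + 0.044 = 0.15710

15.71%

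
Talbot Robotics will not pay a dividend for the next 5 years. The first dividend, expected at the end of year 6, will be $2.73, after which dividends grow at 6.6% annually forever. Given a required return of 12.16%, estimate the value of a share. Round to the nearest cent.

$27.66

Deferred-dividend DDM. At t=5 the remaining stream is a growing perpetuity with first payment D_6 = 2.73.
V_5 = D_6/(r−g) = 2.73/(0.1216−0.066) = 49.1007
P₀ = V_5/(1+r)^5 = 49.1007/(1+0.1216)^5 = 27.6629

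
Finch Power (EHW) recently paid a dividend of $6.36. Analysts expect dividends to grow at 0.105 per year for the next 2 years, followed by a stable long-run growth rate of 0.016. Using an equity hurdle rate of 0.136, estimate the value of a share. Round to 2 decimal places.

$63.15

Two-stage DDM. Project D₁…D_2 at 0.105, terminal growth 0.016, discount at r = 0.136.
D_1 = 7.0278
D_2 = 7.7657
Terminal value at t=2: TV = D_3/(r−g) = 7.8900/(0.136−0.016) = 65.7498
P₀ = 7.0278/(1+0.136)^1 + 7.7657/(1+0.136)^2 + 65.7498/(1+0.136)^2 = 63.1533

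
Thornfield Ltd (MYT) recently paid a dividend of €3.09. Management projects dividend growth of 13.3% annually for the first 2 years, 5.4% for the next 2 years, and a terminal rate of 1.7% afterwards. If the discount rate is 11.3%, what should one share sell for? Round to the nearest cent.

€42.67

Three-stage DDM. Project D₁…D_4; terminal Gordon value at t=4 with g = 0.017; discount at r = 0.113.
D_1 = 3.5010
D_2 = 3.9666
D_3 = 4.1808
D_4 = 4.4066
TV_4 = 4.4815/(0.113−0.017) = 46.6820
P₀ = Σ Dₜ/(1+r)ᵗ + TV_4/(1+r)^4 = 42.6721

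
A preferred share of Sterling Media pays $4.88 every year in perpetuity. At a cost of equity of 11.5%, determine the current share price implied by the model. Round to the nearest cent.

$42.43

Zero-growth DDM (perpetuity): P₀ = D/r = 4.88 / 0.115 = 42.4348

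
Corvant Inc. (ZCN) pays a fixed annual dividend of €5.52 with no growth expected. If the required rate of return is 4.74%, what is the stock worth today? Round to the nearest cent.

€116.46

Zero-growth DDM (perpetuity): P₀ = D/r = 5.52 / 0.0474 = 116.4557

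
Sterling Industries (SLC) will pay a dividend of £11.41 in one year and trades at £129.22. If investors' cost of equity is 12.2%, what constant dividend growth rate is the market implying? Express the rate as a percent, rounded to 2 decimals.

From P₀ = D₁/(r − g), the implied growth is g = r − D₁/P₀.
g = 0.122 − 11.41/129.22 = 0.122 − 0.08830 = 0.03370

3.37%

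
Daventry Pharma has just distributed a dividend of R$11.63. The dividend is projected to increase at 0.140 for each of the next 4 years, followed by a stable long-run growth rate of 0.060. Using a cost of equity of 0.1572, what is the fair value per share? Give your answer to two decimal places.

R$164.27

Two-stage DDM. Project D₁…D_4 at 0.14, terminal growth 0.06, discount at r = 0.1572.
D_1 = 13.2582
D_2 = 15.1143
D_3 = 17.2304
D_4 = 19.6426
Terminal value at t=4: TV = D_5/(r−g) = 20.8212/(0.1572−0.06) = 214.2095
P₀ = 13.2582/(1+0.1572)^1 + 15.1143/(1+0.1572)^2 + 17.2304/(1+0.1572)^3 + 19.6426/(1+0.1572)^4 + 214.2095/(1+0.1572)^4 = 164.2721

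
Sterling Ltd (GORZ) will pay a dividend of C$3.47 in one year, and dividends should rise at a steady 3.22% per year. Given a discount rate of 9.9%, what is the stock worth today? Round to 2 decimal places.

C$51.95

Gordon growth model: P₀ = D₁/(r − g), with D₁ = 3.47 given directly.
P₀ = 3.4700 / (0.099 − 0.0322) = 3.4700 / 0.0668 = 51.9461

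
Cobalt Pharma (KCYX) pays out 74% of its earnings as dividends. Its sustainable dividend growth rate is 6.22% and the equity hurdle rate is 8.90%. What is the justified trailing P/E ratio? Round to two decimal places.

Justified trailing P/E = b(1+g)/(r−g) = 0.74×(1+0.0622)/(0.089−0.0622) = 29.3294

29.33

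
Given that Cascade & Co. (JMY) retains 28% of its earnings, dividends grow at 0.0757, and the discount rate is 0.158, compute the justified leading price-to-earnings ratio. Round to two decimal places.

Payout ratio b = 1 − 0.28 = 0.72.
Justified leading P/E = b/(r−g) = 0.72/(0.158−0.0757) = 8.7485

8.75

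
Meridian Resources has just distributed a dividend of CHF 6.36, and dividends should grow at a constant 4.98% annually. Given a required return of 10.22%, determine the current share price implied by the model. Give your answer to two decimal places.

Gordon growth model: P₀ = D₁/(r − g). D₁ = 6.36 × (1 + 0.0498) = 6.6767.
P₀ = 6.6767 / (0.1022 − 0.0498) = 6.6767 / 0.0524 = 127.4185

CHF 127.42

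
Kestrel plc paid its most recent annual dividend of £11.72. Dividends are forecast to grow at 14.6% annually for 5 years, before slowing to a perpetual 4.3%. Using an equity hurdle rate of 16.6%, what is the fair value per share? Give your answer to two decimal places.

£146.80

Two-stage DDM. Project D₁…D_5 at 0.146, terminal growth 0.043, discount at r = 0.166.
D_1 = 13.4311
D_2 = 15.3921
D_3 = 17.6393
D_4 = 20.2146
D_5 = 23.1660
Terminal value at t=5: TV = D_6/(r−g) = 24.1621/(0.166−0.043) = 196.4400
P₀ = 13.4311/(1+0.166)^1 + 15.3921/(1+0.166)^2 + 17.6393/(1+0.166)^3 + 20.2146/(1+0.166)^4 + 23.1660/(1+0.166)^5 + 196.4400/(1+0.166)^5 = 146.7985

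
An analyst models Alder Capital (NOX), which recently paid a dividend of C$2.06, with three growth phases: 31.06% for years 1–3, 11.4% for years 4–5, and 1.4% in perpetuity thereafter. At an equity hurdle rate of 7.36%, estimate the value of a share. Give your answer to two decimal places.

C$85.90

Three-stage DDM. Project D₁…D_5; terminal Gordon value at t=5 with g = 0.014; discount at r = 0.0736.
D_1 = 2.6998
D_2 = 3.5384
D_3 = 4.6374
D_4 = 5.1661
D_5 = 5.7550
TV_5 = 5.8356/(0.0736−0.014) = 97.9129
P₀ = Σ Dₜ/(1+r)ᵗ + TV_5/(1+r)^5 = 85.9036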